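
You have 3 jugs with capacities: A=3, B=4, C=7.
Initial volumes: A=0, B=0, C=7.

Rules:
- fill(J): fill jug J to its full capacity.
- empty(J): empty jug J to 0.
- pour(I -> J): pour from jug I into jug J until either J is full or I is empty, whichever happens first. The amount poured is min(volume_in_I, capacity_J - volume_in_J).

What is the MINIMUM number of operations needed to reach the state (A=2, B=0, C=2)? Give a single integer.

Answer: 8

Derivation:
BFS from (A=0, B=0, C=7). One shortest path:
  1. pour(C -> B) -> (A=0 B=4 C=3)
  2. pour(B -> A) -> (A=3 B=1 C=3)
  3. pour(A -> C) -> (A=0 B=1 C=6)
  4. pour(B -> A) -> (A=1 B=0 C=6)
  5. pour(C -> B) -> (A=1 B=4 C=2)
  6. pour(B -> A) -> (A=3 B=2 C=2)
  7. empty(A) -> (A=0 B=2 C=2)
  8. pour(B -> A) -> (A=2 B=0 C=2)
Reached target in 8 moves.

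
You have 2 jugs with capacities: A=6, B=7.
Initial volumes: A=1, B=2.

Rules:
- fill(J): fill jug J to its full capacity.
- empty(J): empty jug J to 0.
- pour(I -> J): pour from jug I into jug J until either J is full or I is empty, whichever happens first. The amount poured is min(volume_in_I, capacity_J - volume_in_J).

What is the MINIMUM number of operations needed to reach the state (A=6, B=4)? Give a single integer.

BFS from (A=1, B=2). One shortest path:
  1. pour(B -> A) -> (A=3 B=0)
  2. fill(B) -> (A=3 B=7)
  3. pour(B -> A) -> (A=6 B=4)
Reached target in 3 moves.

Answer: 3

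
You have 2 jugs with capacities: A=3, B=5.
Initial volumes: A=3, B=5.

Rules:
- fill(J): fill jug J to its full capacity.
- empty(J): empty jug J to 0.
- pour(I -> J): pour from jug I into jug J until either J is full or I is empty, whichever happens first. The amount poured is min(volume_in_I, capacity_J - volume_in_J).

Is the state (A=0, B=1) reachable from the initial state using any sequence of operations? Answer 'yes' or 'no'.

Answer: yes

Derivation:
BFS from (A=3, B=5):
  1. empty(B) -> (A=3 B=0)
  2. pour(A -> B) -> (A=0 B=3)
  3. fill(A) -> (A=3 B=3)
  4. pour(A -> B) -> (A=1 B=5)
  5. empty(B) -> (A=1 B=0)
  6. pour(A -> B) -> (A=0 B=1)
Target reached → yes.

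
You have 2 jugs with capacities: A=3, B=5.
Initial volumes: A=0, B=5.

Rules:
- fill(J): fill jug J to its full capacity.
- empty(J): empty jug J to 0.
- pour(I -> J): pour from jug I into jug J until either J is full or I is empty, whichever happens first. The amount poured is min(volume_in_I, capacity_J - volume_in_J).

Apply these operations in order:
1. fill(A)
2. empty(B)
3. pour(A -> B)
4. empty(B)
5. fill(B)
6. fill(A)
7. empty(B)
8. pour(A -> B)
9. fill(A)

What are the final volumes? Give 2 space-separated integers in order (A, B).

Step 1: fill(A) -> (A=3 B=5)
Step 2: empty(B) -> (A=3 B=0)
Step 3: pour(A -> B) -> (A=0 B=3)
Step 4: empty(B) -> (A=0 B=0)
Step 5: fill(B) -> (A=0 B=5)
Step 6: fill(A) -> (A=3 B=5)
Step 7: empty(B) -> (A=3 B=0)
Step 8: pour(A -> B) -> (A=0 B=3)
Step 9: fill(A) -> (A=3 B=3)

Answer: 3 3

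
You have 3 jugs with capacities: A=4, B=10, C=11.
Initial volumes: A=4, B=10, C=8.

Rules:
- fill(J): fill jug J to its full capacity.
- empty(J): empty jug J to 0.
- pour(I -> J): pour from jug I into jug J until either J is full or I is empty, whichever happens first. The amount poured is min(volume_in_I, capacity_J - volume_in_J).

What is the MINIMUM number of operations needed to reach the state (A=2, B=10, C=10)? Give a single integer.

BFS from (A=4, B=10, C=8). One shortest path:
  1. empty(B) -> (A=4 B=0 C=8)
  2. pour(C -> B) -> (A=4 B=8 C=0)
  3. pour(A -> B) -> (A=2 B=10 C=0)
  4. pour(B -> C) -> (A=2 B=0 C=10)
  5. fill(B) -> (A=2 B=10 C=10)
Reached target in 5 moves.

Answer: 5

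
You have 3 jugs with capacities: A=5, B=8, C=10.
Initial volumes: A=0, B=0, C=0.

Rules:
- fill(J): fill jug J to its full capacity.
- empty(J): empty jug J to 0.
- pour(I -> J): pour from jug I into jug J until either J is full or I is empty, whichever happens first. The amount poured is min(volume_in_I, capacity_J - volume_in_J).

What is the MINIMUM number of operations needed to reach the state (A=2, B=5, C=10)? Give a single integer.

Answer: 7

Derivation:
BFS from (A=0, B=0, C=0). One shortest path:
  1. fill(A) -> (A=5 B=0 C=0)
  2. fill(C) -> (A=5 B=0 C=10)
  3. pour(C -> B) -> (A=5 B=8 C=2)
  4. empty(B) -> (A=5 B=0 C=2)
  5. pour(A -> B) -> (A=0 B=5 C=2)
  6. pour(C -> A) -> (A=2 B=5 C=0)
  7. fill(C) -> (A=2 B=5 C=10)
Reached target in 7 moves.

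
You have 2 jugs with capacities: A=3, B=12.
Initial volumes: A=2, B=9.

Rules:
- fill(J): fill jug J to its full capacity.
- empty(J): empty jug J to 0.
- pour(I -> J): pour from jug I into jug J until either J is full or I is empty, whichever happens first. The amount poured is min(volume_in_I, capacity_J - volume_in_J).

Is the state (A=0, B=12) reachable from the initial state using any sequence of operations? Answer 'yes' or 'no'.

Answer: yes

Derivation:
BFS from (A=2, B=9):
  1. fill(A) -> (A=3 B=9)
  2. pour(A -> B) -> (A=0 B=12)
Target reached → yes.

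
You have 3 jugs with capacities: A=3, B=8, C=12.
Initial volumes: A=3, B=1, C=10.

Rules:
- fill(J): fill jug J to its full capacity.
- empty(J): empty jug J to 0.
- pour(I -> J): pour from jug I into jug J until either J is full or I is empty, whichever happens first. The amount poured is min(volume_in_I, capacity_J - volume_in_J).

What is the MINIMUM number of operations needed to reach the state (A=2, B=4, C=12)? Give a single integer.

BFS from (A=3, B=1, C=10). One shortest path:
  1. pour(A -> C) -> (A=1 B=1 C=12)
  2. pour(B -> A) -> (A=2 B=0 C=12)
  3. pour(C -> B) -> (A=2 B=8 C=4)
  4. empty(B) -> (A=2 B=0 C=4)
  5. pour(C -> B) -> (A=2 B=4 C=0)
  6. fill(C) -> (A=2 B=4 C=12)
Reached target in 6 moves.

Answer: 6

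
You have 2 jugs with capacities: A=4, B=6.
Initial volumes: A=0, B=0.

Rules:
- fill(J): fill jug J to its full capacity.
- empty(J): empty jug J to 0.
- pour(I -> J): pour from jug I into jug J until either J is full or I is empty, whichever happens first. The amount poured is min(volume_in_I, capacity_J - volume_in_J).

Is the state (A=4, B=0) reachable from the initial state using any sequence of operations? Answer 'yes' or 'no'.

Answer: yes

Derivation:
BFS from (A=0, B=0):
  1. fill(A) -> (A=4 B=0)
Target reached → yes.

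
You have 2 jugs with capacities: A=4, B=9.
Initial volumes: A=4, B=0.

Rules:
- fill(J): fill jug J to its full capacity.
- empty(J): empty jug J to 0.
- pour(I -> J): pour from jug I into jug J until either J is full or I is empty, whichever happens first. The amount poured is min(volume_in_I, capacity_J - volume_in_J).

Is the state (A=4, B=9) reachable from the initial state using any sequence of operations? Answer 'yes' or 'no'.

BFS from (A=4, B=0):
  1. fill(B) -> (A=4 B=9)
Target reached → yes.

Answer: yes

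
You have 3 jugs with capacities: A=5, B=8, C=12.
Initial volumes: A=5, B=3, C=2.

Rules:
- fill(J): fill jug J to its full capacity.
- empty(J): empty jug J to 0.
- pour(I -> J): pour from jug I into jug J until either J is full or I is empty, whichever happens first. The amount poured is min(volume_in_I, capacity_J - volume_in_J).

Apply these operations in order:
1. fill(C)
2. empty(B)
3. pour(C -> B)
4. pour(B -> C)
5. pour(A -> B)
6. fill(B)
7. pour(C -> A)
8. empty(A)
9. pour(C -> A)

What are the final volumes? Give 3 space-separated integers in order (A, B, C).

Step 1: fill(C) -> (A=5 B=3 C=12)
Step 2: empty(B) -> (A=5 B=0 C=12)
Step 3: pour(C -> B) -> (A=5 B=8 C=4)
Step 4: pour(B -> C) -> (A=5 B=0 C=12)
Step 5: pour(A -> B) -> (A=0 B=5 C=12)
Step 6: fill(B) -> (A=0 B=8 C=12)
Step 7: pour(C -> A) -> (A=5 B=8 C=7)
Step 8: empty(A) -> (A=0 B=8 C=7)
Step 9: pour(C -> A) -> (A=5 B=8 C=2)

Answer: 5 8 2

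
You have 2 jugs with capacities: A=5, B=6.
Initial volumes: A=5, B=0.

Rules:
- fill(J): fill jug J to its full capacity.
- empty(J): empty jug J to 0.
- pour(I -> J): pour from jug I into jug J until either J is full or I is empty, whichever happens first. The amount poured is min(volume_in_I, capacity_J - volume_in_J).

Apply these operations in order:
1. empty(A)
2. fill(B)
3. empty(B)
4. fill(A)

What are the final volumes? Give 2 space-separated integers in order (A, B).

Answer: 5 0

Derivation:
Step 1: empty(A) -> (A=0 B=0)
Step 2: fill(B) -> (A=0 B=6)
Step 3: empty(B) -> (A=0 B=0)
Step 4: fill(A) -> (A=5 B=0)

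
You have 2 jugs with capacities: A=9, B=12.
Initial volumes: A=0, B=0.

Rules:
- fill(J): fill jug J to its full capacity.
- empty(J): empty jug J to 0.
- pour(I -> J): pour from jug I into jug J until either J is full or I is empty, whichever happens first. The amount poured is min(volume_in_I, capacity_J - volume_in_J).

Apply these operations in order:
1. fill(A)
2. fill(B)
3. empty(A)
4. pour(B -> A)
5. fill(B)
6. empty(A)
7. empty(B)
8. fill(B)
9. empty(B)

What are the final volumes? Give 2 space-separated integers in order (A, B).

Step 1: fill(A) -> (A=9 B=0)
Step 2: fill(B) -> (A=9 B=12)
Step 3: empty(A) -> (A=0 B=12)
Step 4: pour(B -> A) -> (A=9 B=3)
Step 5: fill(B) -> (A=9 B=12)
Step 6: empty(A) -> (A=0 B=12)
Step 7: empty(B) -> (A=0 B=0)
Step 8: fill(B) -> (A=0 B=12)
Step 9: empty(B) -> (A=0 B=0)

Answer: 0 0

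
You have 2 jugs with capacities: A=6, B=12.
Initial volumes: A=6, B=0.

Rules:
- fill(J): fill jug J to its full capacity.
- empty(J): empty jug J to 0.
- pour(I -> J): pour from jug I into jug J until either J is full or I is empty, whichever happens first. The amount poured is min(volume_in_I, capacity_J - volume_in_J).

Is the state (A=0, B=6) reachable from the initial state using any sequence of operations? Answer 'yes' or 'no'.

Answer: yes

Derivation:
BFS from (A=6, B=0):
  1. pour(A -> B) -> (A=0 B=6)
Target reached → yes.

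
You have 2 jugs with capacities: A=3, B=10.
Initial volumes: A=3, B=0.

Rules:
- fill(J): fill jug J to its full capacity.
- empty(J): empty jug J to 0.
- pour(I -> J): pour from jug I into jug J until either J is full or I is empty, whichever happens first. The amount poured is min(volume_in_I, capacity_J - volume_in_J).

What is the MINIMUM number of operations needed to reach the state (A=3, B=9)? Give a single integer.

Answer: 6

Derivation:
BFS from (A=3, B=0). One shortest path:
  1. pour(A -> B) -> (A=0 B=3)
  2. fill(A) -> (A=3 B=3)
  3. pour(A -> B) -> (A=0 B=6)
  4. fill(A) -> (A=3 B=6)
  5. pour(A -> B) -> (A=0 B=9)
  6. fill(A) -> (A=3 B=9)
Reached target in 6 moves.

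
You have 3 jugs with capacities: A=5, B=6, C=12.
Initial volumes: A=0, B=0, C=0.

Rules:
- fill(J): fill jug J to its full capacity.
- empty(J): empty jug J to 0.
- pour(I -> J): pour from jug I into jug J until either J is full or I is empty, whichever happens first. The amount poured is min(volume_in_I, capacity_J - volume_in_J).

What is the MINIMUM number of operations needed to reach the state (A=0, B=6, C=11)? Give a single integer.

BFS from (A=0, B=0, C=0). One shortest path:
  1. fill(A) -> (A=5 B=0 C=0)
  2. fill(C) -> (A=5 B=0 C=12)
  3. pour(A -> B) -> (A=0 B=5 C=12)
  4. pour(C -> B) -> (A=0 B=6 C=11)
Reached target in 4 moves.

Answer: 4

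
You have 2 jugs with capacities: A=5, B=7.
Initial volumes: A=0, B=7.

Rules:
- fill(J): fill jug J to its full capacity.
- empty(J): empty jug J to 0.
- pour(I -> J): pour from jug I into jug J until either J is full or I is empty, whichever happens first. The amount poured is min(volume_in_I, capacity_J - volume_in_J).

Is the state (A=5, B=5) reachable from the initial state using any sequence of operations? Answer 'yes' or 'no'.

Answer: yes

Derivation:
BFS from (A=0, B=7):
  1. fill(A) -> (A=5 B=7)
  2. empty(B) -> (A=5 B=0)
  3. pour(A -> B) -> (A=0 B=5)
  4. fill(A) -> (A=5 B=5)
Target reached → yes.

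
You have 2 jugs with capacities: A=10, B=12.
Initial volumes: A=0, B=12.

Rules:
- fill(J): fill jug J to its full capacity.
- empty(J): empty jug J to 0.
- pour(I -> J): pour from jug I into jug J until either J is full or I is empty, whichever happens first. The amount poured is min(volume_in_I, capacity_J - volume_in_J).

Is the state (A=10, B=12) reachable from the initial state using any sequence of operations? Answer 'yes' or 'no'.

BFS from (A=0, B=12):
  1. fill(A) -> (A=10 B=12)
Target reached → yes.

Answer: yes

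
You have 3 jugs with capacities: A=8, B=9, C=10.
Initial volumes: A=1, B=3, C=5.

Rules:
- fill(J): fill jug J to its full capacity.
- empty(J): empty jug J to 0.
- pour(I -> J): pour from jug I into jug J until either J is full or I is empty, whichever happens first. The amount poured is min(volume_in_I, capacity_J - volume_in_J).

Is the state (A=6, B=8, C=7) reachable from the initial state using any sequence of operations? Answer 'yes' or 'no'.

Answer: no

Derivation:
BFS explored all 487 reachable states.
Reachable set includes: (0,0,0), (0,0,1), (0,0,2), (0,0,3), (0,0,4), (0,0,5), (0,0,6), (0,0,7), (0,0,8), (0,0,9), (0,0,10), (0,1,0) ...
Target (A=6, B=8, C=7) not in reachable set → no.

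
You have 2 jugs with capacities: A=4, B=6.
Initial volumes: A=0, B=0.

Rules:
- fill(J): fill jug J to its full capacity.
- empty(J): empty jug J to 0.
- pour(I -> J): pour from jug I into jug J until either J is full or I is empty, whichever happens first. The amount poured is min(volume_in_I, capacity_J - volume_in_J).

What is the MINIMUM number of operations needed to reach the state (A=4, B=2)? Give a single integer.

Answer: 2

Derivation:
BFS from (A=0, B=0). One shortest path:
  1. fill(B) -> (A=0 B=6)
  2. pour(B -> A) -> (A=4 B=2)
Reached target in 2 moves.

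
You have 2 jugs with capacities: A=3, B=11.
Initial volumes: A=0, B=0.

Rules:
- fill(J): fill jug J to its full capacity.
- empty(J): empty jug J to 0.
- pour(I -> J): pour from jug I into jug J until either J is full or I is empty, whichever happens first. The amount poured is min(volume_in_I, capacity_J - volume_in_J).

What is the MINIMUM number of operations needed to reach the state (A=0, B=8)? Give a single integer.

Answer: 3

Derivation:
BFS from (A=0, B=0). One shortest path:
  1. fill(B) -> (A=0 B=11)
  2. pour(B -> A) -> (A=3 B=8)
  3. empty(A) -> (A=0 B=8)
Reached target in 3 moves.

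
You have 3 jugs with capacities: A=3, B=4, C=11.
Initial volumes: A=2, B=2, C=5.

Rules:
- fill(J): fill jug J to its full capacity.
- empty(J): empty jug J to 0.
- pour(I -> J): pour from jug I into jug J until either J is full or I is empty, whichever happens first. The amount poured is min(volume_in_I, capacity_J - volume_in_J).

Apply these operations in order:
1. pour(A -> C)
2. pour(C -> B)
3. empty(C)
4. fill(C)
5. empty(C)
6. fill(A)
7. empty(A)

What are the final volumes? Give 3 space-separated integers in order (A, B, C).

Step 1: pour(A -> C) -> (A=0 B=2 C=7)
Step 2: pour(C -> B) -> (A=0 B=4 C=5)
Step 3: empty(C) -> (A=0 B=4 C=0)
Step 4: fill(C) -> (A=0 B=4 C=11)
Step 5: empty(C) -> (A=0 B=4 C=0)
Step 6: fill(A) -> (A=3 B=4 C=0)
Step 7: empty(A) -> (A=0 B=4 C=0)

Answer: 0 4 0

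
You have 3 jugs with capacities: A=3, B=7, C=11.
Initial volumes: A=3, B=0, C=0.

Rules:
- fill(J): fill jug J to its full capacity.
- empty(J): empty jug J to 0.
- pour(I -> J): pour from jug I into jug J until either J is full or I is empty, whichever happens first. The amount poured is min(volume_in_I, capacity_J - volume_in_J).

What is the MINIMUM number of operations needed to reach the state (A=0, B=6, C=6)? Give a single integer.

Answer: 7

Derivation:
BFS from (A=3, B=0, C=0). One shortest path:
  1. pour(A -> B) -> (A=0 B=3 C=0)
  2. fill(A) -> (A=3 B=3 C=0)
  3. pour(A -> B) -> (A=0 B=6 C=0)
  4. fill(A) -> (A=3 B=6 C=0)
  5. pour(A -> C) -> (A=0 B=6 C=3)
  6. fill(A) -> (A=3 B=6 C=3)
  7. pour(A -> C) -> (A=0 B=6 C=6)
Reached target in 7 moves.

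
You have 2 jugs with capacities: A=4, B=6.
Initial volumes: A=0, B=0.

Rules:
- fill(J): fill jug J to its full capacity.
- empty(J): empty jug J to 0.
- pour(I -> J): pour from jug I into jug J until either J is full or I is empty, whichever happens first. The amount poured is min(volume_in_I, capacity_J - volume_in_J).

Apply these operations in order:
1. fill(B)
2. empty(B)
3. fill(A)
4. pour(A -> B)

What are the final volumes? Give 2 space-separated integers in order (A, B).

Step 1: fill(B) -> (A=0 B=6)
Step 2: empty(B) -> (A=0 B=0)
Step 3: fill(A) -> (A=4 B=0)
Step 4: pour(A -> B) -> (A=0 B=4)

Answer: 0 4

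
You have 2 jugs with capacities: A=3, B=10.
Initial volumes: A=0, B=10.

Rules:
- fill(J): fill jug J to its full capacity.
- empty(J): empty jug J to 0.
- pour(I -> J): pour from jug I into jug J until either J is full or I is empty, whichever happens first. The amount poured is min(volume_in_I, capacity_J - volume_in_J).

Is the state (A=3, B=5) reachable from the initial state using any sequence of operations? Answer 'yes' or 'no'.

BFS from (A=0, B=10):
  1. pour(B -> A) -> (A=3 B=7)
  2. empty(A) -> (A=0 B=7)
  3. pour(B -> A) -> (A=3 B=4)
  4. empty(A) -> (A=0 B=4)
  5. pour(B -> A) -> (A=3 B=1)
  6. empty(A) -> (A=0 B=1)
  7. pour(B -> A) -> (A=1 B=0)
  8. fill(B) -> (A=1 B=10)
  9. pour(B -> A) -> (A=3 B=8)
  10. empty(A) -> (A=0 B=8)
  11. pour(B -> A) -> (A=3 B=5)
Target reached → yes.

Answer: yes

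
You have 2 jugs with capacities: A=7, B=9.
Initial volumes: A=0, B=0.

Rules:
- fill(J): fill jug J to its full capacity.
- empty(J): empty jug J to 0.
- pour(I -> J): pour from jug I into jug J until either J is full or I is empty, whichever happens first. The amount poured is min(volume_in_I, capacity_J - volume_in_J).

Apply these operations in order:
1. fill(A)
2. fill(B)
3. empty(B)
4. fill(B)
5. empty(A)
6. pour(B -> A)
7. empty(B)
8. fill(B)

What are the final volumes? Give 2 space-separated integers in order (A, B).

Answer: 7 9

Derivation:
Step 1: fill(A) -> (A=7 B=0)
Step 2: fill(B) -> (A=7 B=9)
Step 3: empty(B) -> (A=7 B=0)
Step 4: fill(B) -> (A=7 B=9)
Step 5: empty(A) -> (A=0 B=9)
Step 6: pour(B -> A) -> (A=7 B=2)
Step 7: empty(B) -> (A=7 B=0)
Step 8: fill(B) -> (A=7 B=9)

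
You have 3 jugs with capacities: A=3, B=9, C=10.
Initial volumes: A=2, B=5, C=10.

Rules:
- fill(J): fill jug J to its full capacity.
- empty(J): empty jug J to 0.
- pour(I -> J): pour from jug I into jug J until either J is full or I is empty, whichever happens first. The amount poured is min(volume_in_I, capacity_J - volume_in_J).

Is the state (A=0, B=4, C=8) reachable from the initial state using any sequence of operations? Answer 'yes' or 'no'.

Answer: yes

Derivation:
BFS from (A=2, B=5, C=10):
  1. empty(B) -> (A=2 B=0 C=10)
  2. pour(C -> B) -> (A=2 B=9 C=1)
  3. pour(B -> A) -> (A=3 B=8 C=1)
  4. empty(A) -> (A=0 B=8 C=1)
  5. pour(C -> A) -> (A=1 B=8 C=0)
  6. pour(B -> C) -> (A=1 B=0 C=8)
  7. pour(A -> B) -> (A=0 B=1 C=8)
  8. fill(A) -> (A=3 B=1 C=8)
  9. pour(A -> B) -> (A=0 B=4 C=8)
Target reached → yes.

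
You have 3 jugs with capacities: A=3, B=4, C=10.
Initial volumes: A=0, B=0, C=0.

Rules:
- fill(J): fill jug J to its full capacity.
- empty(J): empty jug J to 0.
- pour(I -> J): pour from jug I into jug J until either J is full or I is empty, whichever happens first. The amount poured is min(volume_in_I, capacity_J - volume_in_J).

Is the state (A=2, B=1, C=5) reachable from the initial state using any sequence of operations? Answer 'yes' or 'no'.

Answer: no

Derivation:
BFS explored all 166 reachable states.
Reachable set includes: (0,0,0), (0,0,1), (0,0,2), (0,0,3), (0,0,4), (0,0,5), (0,0,6), (0,0,7), (0,0,8), (0,0,9), (0,0,10), (0,1,0) ...
Target (A=2, B=1, C=5) not in reachable set → no.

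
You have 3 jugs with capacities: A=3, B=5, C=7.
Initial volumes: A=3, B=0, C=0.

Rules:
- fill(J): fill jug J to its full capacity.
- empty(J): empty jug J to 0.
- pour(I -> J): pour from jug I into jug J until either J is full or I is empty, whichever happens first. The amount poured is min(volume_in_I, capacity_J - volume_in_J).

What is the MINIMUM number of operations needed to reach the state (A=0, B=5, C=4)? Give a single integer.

BFS from (A=3, B=0, C=0). One shortest path:
  1. empty(A) -> (A=0 B=0 C=0)
  2. fill(B) -> (A=0 B=5 C=0)
  3. fill(C) -> (A=0 B=5 C=7)
  4. pour(C -> A) -> (A=3 B=5 C=4)
  5. empty(A) -> (A=0 B=5 C=4)
Reached target in 5 moves.

Answer: 5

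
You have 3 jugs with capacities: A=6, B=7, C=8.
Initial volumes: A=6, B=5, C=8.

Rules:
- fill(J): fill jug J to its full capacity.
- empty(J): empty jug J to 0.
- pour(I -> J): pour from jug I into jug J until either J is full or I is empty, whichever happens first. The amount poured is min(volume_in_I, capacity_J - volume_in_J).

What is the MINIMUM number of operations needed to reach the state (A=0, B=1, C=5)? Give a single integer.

BFS from (A=6, B=5, C=8). One shortest path:
  1. empty(A) -> (A=0 B=5 C=8)
  2. empty(C) -> (A=0 B=5 C=0)
  3. pour(B -> C) -> (A=0 B=0 C=5)
  4. fill(B) -> (A=0 B=7 C=5)
  5. pour(B -> A) -> (A=6 B=1 C=5)
  6. empty(A) -> (A=0 B=1 C=5)
Reached target in 6 moves.

Answer: 6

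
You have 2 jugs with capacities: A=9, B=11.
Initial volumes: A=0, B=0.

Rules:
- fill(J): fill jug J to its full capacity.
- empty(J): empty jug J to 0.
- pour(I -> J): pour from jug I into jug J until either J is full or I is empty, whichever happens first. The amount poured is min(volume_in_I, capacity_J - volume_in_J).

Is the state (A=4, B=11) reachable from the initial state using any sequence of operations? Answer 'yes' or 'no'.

Answer: yes

Derivation:
BFS from (A=0, B=0):
  1. fill(B) -> (A=0 B=11)
  2. pour(B -> A) -> (A=9 B=2)
  3. empty(A) -> (A=0 B=2)
  4. pour(B -> A) -> (A=2 B=0)
  5. fill(B) -> (A=2 B=11)
  6. pour(B -> A) -> (A=9 B=4)
  7. empty(A) -> (A=0 B=4)
  8. pour(B -> A) -> (A=4 B=0)
  9. fill(B) -> (A=4 B=11)
Target reached → yes.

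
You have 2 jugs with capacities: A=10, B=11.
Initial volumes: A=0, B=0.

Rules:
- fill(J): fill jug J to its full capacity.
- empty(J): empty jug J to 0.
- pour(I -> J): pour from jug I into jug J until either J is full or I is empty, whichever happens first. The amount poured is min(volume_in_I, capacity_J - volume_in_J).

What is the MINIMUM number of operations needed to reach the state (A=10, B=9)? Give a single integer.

Answer: 7

Derivation:
BFS from (A=0, B=0). One shortest path:
  1. fill(A) -> (A=10 B=0)
  2. pour(A -> B) -> (A=0 B=10)
  3. fill(A) -> (A=10 B=10)
  4. pour(A -> B) -> (A=9 B=11)
  5. empty(B) -> (A=9 B=0)
  6. pour(A -> B) -> (A=0 B=9)
  7. fill(A) -> (A=10 B=9)
Reached target in 7 moves.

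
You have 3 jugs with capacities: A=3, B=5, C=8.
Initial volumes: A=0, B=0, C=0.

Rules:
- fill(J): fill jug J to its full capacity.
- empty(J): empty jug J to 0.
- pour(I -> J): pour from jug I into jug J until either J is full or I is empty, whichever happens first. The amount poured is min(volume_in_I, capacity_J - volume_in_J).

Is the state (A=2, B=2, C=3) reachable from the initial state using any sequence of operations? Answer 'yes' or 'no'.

Answer: no

Derivation:
BFS explored all 160 reachable states.
Reachable set includes: (0,0,0), (0,0,1), (0,0,2), (0,0,3), (0,0,4), (0,0,5), (0,0,6), (0,0,7), (0,0,8), (0,1,0), (0,1,1), (0,1,2) ...
Target (A=2, B=2, C=3) not in reachable set → no.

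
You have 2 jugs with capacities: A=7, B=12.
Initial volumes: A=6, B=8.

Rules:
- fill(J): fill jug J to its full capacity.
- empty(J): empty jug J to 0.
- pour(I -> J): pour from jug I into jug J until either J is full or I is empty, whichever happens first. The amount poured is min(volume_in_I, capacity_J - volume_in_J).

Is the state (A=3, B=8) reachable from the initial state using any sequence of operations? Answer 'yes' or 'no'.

BFS explored all 39 reachable states.
Reachable set includes: (0,0), (0,1), (0,2), (0,3), (0,4), (0,5), (0,6), (0,7), (0,8), (0,9), (0,10), (0,11) ...
Target (A=3, B=8) not in reachable set → no.

Answer: no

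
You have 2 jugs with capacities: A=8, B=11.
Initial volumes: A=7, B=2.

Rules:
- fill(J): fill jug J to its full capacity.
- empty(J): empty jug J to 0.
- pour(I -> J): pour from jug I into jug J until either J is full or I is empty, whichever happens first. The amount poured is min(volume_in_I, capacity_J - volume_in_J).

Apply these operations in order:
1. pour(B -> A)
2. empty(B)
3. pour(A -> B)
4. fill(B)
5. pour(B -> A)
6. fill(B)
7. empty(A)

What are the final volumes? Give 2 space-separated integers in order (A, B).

Step 1: pour(B -> A) -> (A=8 B=1)
Step 2: empty(B) -> (A=8 B=0)
Step 3: pour(A -> B) -> (A=0 B=8)
Step 4: fill(B) -> (A=0 B=11)
Step 5: pour(B -> A) -> (A=8 B=3)
Step 6: fill(B) -> (A=8 B=11)
Step 7: empty(A) -> (A=0 B=11)

Answer: 0 11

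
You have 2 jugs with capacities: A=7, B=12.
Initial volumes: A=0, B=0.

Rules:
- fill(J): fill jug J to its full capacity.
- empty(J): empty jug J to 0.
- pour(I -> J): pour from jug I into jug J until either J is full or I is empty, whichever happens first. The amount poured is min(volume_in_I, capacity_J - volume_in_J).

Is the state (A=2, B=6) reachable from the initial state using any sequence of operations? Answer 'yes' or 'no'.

Answer: no

Derivation:
BFS explored all 38 reachable states.
Reachable set includes: (0,0), (0,1), (0,2), (0,3), (0,4), (0,5), (0,6), (0,7), (0,8), (0,9), (0,10), (0,11) ...
Target (A=2, B=6) not in reachable set → no.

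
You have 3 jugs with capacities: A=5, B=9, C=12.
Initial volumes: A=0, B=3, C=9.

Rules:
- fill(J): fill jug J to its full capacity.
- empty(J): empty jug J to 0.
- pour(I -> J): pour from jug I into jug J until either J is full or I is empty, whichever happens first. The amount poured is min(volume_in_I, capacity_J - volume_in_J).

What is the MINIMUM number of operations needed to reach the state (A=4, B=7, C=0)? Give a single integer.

BFS from (A=0, B=3, C=9). One shortest path:
  1. fill(A) -> (A=5 B=3 C=9)
  2. fill(C) -> (A=5 B=3 C=12)
  3. pour(A -> B) -> (A=0 B=8 C=12)
  4. pour(C -> A) -> (A=5 B=8 C=7)
  5. pour(A -> B) -> (A=4 B=9 C=7)
  6. empty(B) -> (A=4 B=0 C=7)
  7. pour(C -> B) -> (A=4 B=7 C=0)
Reached target in 7 moves.

Answer: 7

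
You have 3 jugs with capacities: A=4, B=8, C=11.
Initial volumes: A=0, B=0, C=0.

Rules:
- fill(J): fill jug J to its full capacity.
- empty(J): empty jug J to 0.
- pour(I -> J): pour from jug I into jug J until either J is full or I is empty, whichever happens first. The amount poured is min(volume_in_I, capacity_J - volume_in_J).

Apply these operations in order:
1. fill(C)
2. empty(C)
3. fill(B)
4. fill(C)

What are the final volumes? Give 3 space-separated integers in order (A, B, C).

Answer: 0 8 11

Derivation:
Step 1: fill(C) -> (A=0 B=0 C=11)
Step 2: empty(C) -> (A=0 B=0 C=0)
Step 3: fill(B) -> (A=0 B=8 C=0)
Step 4: fill(C) -> (A=0 B=8 C=11)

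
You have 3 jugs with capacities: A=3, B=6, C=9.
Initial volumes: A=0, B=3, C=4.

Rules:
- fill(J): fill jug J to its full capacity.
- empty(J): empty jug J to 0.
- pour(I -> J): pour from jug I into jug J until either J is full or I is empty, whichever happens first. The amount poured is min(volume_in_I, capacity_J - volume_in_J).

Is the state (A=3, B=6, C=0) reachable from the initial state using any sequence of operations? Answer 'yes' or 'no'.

Answer: yes

Derivation:
BFS from (A=0, B=3, C=4):
  1. fill(A) -> (A=3 B=3 C=4)
  2. fill(B) -> (A=3 B=6 C=4)
  3. empty(C) -> (A=3 B=6 C=0)
Target reached → yes.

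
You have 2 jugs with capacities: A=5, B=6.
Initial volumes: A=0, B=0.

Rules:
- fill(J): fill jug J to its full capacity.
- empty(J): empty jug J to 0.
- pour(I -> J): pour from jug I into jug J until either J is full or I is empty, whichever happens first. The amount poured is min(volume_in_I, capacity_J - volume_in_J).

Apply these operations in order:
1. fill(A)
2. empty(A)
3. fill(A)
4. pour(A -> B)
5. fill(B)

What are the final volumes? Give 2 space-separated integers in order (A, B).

Step 1: fill(A) -> (A=5 B=0)
Step 2: empty(A) -> (A=0 B=0)
Step 3: fill(A) -> (A=5 B=0)
Step 4: pour(A -> B) -> (A=0 B=5)
Step 5: fill(B) -> (A=0 B=6)

Answer: 0 6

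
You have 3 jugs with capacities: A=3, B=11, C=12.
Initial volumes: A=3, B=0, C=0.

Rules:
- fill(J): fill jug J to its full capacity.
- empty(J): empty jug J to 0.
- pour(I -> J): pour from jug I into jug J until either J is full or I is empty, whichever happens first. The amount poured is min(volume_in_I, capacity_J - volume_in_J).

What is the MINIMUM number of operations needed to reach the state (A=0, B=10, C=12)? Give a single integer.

BFS from (A=3, B=0, C=0). One shortest path:
  1. empty(A) -> (A=0 B=0 C=0)
  2. fill(B) -> (A=0 B=11 C=0)
  3. pour(B -> C) -> (A=0 B=0 C=11)
  4. fill(B) -> (A=0 B=11 C=11)
  5. pour(B -> C) -> (A=0 B=10 C=12)
Reached target in 5 moves.

Answer: 5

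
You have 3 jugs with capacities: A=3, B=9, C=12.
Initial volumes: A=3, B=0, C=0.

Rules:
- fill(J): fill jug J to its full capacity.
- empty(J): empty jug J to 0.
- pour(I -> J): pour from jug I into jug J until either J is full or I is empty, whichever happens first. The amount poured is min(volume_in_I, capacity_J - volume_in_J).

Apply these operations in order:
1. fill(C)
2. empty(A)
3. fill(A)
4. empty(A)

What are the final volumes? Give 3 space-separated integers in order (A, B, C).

Answer: 0 0 12

Derivation:
Step 1: fill(C) -> (A=3 B=0 C=12)
Step 2: empty(A) -> (A=0 B=0 C=12)
Step 3: fill(A) -> (A=3 B=0 C=12)
Step 4: empty(A) -> (A=0 B=0 C=12)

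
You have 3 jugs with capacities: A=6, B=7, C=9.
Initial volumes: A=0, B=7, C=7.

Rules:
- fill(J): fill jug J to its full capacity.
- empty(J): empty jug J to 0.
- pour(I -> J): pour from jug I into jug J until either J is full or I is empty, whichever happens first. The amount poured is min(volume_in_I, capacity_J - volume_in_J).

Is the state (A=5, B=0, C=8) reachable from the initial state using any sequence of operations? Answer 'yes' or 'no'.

Answer: yes

Derivation:
BFS from (A=0, B=7, C=7):
  1. fill(A) -> (A=6 B=7 C=7)
  2. empty(B) -> (A=6 B=0 C=7)
  3. pour(A -> B) -> (A=0 B=6 C=7)
  4. pour(C -> A) -> (A=6 B=6 C=1)
  5. pour(A -> B) -> (A=5 B=7 C=1)
  6. pour(B -> C) -> (A=5 B=0 C=8)
Target reached → yes.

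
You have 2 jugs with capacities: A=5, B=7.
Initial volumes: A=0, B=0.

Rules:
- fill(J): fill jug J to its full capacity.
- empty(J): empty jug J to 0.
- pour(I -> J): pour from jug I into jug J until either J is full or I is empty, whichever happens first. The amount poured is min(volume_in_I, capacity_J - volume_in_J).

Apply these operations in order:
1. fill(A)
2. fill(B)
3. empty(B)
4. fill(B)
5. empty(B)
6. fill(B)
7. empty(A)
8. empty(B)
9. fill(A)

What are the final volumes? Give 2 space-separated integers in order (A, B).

Step 1: fill(A) -> (A=5 B=0)
Step 2: fill(B) -> (A=5 B=7)
Step 3: empty(B) -> (A=5 B=0)
Step 4: fill(B) -> (A=5 B=7)
Step 5: empty(B) -> (A=5 B=0)
Step 6: fill(B) -> (A=5 B=7)
Step 7: empty(A) -> (A=0 B=7)
Step 8: empty(B) -> (A=0 B=0)
Step 9: fill(A) -> (A=5 B=0)

Answer: 5 0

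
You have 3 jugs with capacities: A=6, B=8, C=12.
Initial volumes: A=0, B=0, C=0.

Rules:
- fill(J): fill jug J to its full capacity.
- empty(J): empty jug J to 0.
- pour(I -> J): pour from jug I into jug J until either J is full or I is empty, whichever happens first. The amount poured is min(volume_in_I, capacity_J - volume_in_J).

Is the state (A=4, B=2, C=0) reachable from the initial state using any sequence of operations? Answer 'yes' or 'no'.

BFS from (A=0, B=0, C=0):
  1. fill(C) -> (A=0 B=0 C=12)
  2. pour(C -> B) -> (A=0 B=8 C=4)
  3. pour(B -> A) -> (A=6 B=2 C=4)
  4. empty(A) -> (A=0 B=2 C=4)
  5. pour(C -> A) -> (A=4 B=2 C=0)
Target reached → yes.

Answer: yes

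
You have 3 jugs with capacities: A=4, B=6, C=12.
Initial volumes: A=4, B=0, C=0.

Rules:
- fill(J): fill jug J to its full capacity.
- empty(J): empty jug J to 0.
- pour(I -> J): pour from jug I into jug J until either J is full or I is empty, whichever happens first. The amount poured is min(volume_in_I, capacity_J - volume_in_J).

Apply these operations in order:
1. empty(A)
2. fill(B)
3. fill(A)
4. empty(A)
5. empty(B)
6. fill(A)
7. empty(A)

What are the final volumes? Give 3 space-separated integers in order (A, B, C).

Answer: 0 0 0

Derivation:
Step 1: empty(A) -> (A=0 B=0 C=0)
Step 2: fill(B) -> (A=0 B=6 C=0)
Step 3: fill(A) -> (A=4 B=6 C=0)
Step 4: empty(A) -> (A=0 B=6 C=0)
Step 5: empty(B) -> (A=0 B=0 C=0)
Step 6: fill(A) -> (A=4 B=0 C=0)
Step 7: empty(A) -> (A=0 B=0 C=0)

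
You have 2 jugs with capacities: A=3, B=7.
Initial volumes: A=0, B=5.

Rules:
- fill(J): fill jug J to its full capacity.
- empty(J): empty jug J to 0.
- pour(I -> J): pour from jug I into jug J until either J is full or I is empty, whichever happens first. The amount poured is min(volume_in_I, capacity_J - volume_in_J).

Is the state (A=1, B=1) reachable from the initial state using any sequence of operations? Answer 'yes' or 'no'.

BFS explored all 20 reachable states.
Reachable set includes: (0,0), (0,1), (0,2), (0,3), (0,4), (0,5), (0,6), (0,7), (1,0), (1,7), (2,0), (2,7) ...
Target (A=1, B=1) not in reachable set → no.

Answer: no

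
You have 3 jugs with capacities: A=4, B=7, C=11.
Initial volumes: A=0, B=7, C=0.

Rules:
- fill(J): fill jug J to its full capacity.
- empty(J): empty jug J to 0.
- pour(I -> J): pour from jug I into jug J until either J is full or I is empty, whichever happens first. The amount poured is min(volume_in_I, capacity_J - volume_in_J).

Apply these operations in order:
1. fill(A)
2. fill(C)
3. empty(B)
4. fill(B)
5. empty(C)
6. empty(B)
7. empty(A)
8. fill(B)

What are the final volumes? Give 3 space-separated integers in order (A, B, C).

Answer: 0 7 0

Derivation:
Step 1: fill(A) -> (A=4 B=7 C=0)
Step 2: fill(C) -> (A=4 B=7 C=11)
Step 3: empty(B) -> (A=4 B=0 C=11)
Step 4: fill(B) -> (A=4 B=7 C=11)
Step 5: empty(C) -> (A=4 B=7 C=0)
Step 6: empty(B) -> (A=4 B=0 C=0)
Step 7: empty(A) -> (A=0 B=0 C=0)
Step 8: fill(B) -> (A=0 B=7 C=0)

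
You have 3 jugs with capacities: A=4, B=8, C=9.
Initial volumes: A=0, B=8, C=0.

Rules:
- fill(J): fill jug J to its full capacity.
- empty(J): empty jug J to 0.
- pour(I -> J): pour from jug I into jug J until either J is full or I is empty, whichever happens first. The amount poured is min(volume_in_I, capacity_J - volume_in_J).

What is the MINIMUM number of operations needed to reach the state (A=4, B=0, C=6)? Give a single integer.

Answer: 7

Derivation:
BFS from (A=0, B=8, C=0). One shortest path:
  1. empty(B) -> (A=0 B=0 C=0)
  2. fill(C) -> (A=0 B=0 C=9)
  3. pour(C -> A) -> (A=4 B=0 C=5)
  4. pour(C -> B) -> (A=4 B=5 C=0)
  5. fill(C) -> (A=4 B=5 C=9)
  6. pour(C -> B) -> (A=4 B=8 C=6)
  7. empty(B) -> (A=4 B=0 C=6)
Reached target in 7 moves.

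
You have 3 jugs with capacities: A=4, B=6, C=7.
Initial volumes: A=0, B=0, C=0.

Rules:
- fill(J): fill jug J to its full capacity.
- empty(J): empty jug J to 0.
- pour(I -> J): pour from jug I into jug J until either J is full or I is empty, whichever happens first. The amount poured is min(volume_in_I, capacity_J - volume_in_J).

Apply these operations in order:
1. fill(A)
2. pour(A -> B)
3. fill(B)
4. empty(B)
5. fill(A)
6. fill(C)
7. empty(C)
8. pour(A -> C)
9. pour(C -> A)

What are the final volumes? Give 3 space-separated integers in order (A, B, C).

Step 1: fill(A) -> (A=4 B=0 C=0)
Step 2: pour(A -> B) -> (A=0 B=4 C=0)
Step 3: fill(B) -> (A=0 B=6 C=0)
Step 4: empty(B) -> (A=0 B=0 C=0)
Step 5: fill(A) -> (A=4 B=0 C=0)
Step 6: fill(C) -> (A=4 B=0 C=7)
Step 7: empty(C) -> (A=4 B=0 C=0)
Step 8: pour(A -> C) -> (A=0 B=0 C=4)
Step 9: pour(C -> A) -> (A=4 B=0 C=0)

Answer: 4 0 0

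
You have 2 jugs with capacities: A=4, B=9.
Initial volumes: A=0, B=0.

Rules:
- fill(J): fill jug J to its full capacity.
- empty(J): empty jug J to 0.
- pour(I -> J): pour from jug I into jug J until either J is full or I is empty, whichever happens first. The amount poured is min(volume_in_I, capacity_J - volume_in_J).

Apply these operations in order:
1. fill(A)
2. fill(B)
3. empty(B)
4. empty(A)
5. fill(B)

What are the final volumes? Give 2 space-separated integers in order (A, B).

Answer: 0 9

Derivation:
Step 1: fill(A) -> (A=4 B=0)
Step 2: fill(B) -> (A=4 B=9)
Step 3: empty(B) -> (A=4 B=0)
Step 4: empty(A) -> (A=0 B=0)
Step 5: fill(B) -> (A=0 B=9)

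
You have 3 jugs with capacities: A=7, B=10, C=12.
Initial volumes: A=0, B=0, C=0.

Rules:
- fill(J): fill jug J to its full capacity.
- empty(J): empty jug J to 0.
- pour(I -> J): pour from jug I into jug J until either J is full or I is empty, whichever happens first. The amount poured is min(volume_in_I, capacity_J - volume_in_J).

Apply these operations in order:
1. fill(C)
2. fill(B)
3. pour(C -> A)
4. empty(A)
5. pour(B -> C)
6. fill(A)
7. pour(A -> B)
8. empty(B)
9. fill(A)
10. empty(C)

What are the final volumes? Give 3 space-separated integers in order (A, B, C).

Step 1: fill(C) -> (A=0 B=0 C=12)
Step 2: fill(B) -> (A=0 B=10 C=12)
Step 3: pour(C -> A) -> (A=7 B=10 C=5)
Step 4: empty(A) -> (A=0 B=10 C=5)
Step 5: pour(B -> C) -> (A=0 B=3 C=12)
Step 6: fill(A) -> (A=7 B=3 C=12)
Step 7: pour(A -> B) -> (A=0 B=10 C=12)
Step 8: empty(B) -> (A=0 B=0 C=12)
Step 9: fill(A) -> (A=7 B=0 C=12)
Step 10: empty(C) -> (A=7 B=0 C=0)

Answer: 7 0 0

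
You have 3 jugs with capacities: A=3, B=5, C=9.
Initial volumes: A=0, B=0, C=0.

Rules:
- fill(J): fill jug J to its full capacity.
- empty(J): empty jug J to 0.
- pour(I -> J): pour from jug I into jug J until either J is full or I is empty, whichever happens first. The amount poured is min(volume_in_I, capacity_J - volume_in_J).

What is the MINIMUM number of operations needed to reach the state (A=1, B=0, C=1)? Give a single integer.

Answer: 8

Derivation:
BFS from (A=0, B=0, C=0). One shortest path:
  1. fill(A) -> (A=3 B=0 C=0)
  2. fill(C) -> (A=3 B=0 C=9)
  3. pour(A -> B) -> (A=0 B=3 C=9)
  4. pour(C -> A) -> (A=3 B=3 C=6)
  5. pour(A -> B) -> (A=1 B=5 C=6)
  6. empty(B) -> (A=1 B=0 C=6)
  7. pour(C -> B) -> (A=1 B=5 C=1)
  8. empty(B) -> (A=1 B=0 C=1)
Reached target in 8 moves.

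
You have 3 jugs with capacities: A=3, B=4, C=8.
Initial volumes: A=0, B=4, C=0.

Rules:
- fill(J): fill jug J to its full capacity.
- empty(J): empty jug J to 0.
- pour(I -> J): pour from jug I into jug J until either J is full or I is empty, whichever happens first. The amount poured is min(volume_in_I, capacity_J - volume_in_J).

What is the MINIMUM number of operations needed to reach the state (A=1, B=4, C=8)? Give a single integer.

BFS from (A=0, B=4, C=0). One shortest path:
  1. fill(C) -> (A=0 B=4 C=8)
  2. pour(B -> A) -> (A=3 B=1 C=8)
  3. empty(A) -> (A=0 B=1 C=8)
  4. pour(B -> A) -> (A=1 B=0 C=8)
  5. fill(B) -> (A=1 B=4 C=8)
Reached target in 5 moves.

Answer: 5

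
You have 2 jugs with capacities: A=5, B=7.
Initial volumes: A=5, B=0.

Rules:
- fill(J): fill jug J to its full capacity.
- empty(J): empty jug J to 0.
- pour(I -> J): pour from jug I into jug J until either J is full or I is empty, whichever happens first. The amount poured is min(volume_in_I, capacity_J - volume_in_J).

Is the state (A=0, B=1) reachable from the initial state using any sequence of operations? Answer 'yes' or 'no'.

Answer: yes

Derivation:
BFS from (A=5, B=0):
  1. pour(A -> B) -> (A=0 B=5)
  2. fill(A) -> (A=5 B=5)
  3. pour(A -> B) -> (A=3 B=7)
  4. empty(B) -> (A=3 B=0)
  5. pour(A -> B) -> (A=0 B=3)
  6. fill(A) -> (A=5 B=3)
  7. pour(A -> B) -> (A=1 B=7)
  8. empty(B) -> (A=1 B=0)
  9. pour(A -> B) -> (A=0 B=1)
Target reached → yes.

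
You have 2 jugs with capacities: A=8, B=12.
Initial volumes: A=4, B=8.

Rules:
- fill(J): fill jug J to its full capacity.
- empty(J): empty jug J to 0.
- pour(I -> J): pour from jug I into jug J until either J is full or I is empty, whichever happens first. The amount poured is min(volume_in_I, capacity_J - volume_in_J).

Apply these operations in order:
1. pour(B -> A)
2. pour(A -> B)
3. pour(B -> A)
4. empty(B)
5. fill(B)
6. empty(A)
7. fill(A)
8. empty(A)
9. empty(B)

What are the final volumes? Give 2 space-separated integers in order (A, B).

Answer: 0 0

Derivation:
Step 1: pour(B -> A) -> (A=8 B=4)
Step 2: pour(A -> B) -> (A=0 B=12)
Step 3: pour(B -> A) -> (A=8 B=4)
Step 4: empty(B) -> (A=8 B=0)
Step 5: fill(B) -> (A=8 B=12)
Step 6: empty(A) -> (A=0 B=12)
Step 7: fill(A) -> (A=8 B=12)
Step 8: empty(A) -> (A=0 B=12)
Step 9: empty(B) -> (A=0 B=0)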